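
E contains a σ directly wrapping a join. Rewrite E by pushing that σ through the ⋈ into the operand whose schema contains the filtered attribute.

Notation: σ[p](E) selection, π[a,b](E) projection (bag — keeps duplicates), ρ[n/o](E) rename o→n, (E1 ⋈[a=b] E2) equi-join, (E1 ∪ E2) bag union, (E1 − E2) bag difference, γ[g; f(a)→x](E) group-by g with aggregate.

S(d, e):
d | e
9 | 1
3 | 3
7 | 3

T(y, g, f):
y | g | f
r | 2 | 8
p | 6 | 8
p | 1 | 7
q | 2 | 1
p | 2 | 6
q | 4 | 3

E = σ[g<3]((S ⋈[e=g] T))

σ filters on g, owned by the right side.
E' = (S ⋈[e=g] σ[g<3](T))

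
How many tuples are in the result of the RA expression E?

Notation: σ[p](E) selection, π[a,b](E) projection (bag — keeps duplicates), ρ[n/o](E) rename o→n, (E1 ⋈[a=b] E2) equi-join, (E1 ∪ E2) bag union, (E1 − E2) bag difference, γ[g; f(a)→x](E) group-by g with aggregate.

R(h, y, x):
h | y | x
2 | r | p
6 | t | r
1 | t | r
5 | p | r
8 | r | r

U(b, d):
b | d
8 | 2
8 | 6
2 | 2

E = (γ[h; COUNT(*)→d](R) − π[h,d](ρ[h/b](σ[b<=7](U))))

Row counts bottom-up:
  R → 5
  γ[h; COUNT(*)→d](R) → 5
  U → 3
  σ[b<=7](U) → 1
  ρ[h/b](σ[b<=7](U)) → 1
  π[h,d](ρ[h/b](σ[b<=7](U))) → 1
  (γ[h; COUNT(*)→d](R) − π[h,d](ρ[h/b](σ[b<=7](U)))) → 5

|E| = 5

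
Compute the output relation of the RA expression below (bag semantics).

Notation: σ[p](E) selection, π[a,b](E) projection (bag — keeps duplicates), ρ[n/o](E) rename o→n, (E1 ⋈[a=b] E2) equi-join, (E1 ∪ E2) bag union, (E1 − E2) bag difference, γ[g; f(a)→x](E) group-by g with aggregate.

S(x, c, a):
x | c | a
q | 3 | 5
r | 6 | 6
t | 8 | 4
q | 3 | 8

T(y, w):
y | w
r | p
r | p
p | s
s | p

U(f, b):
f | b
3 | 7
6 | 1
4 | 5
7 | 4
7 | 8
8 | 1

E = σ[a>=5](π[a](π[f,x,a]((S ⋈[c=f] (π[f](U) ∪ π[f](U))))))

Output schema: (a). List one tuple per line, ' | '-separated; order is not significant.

Subexpression sizes:
  S → 4
  U → 6
  π[f](U) → 6
  U → 6
  π[f](U) → 6
  (π[f](U) ∪ π[f](U)) → 12
  (S ⋈[c=f] (π[f](U) ∪ π[f](U))) → 8
  π[f,x,a]((S ⋈[c=f] (π[f](U) ∪ π[f](U)))) → 8
  π[a](π[f,x,a]((S ⋈[c=f] (π[f](U) ∪ π[f](U))))) → 8
  σ[a>=5](π[a](π[f,x,a]((S ⋈[c=f] (π[f](U) ∪ π[f](U)))))) → 6

== RESULT ==
a
5
5
6
6
8
8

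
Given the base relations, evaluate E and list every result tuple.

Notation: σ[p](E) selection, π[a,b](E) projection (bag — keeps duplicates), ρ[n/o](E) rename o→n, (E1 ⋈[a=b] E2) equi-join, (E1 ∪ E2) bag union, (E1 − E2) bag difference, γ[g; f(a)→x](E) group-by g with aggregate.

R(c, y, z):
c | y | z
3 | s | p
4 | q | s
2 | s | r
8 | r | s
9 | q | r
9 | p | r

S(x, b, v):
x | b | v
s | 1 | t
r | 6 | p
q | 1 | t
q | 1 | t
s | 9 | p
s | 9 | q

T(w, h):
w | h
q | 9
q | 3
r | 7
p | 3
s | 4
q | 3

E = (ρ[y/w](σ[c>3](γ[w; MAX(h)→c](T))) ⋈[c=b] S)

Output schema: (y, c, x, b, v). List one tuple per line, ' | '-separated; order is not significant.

Stepwise |·|:
  T → 6
  γ[w; MAX(h)→c](T) → 4
  σ[c>3](γ[w; MAX(h)→c](T)) → 3
  ρ[y/w](σ[c>3](γ[w; MAX(h)→c](T))) → 3
  S → 6
  (ρ[y/w](σ[c>3](γ[w; MAX(h)→c](T))) ⋈[c=b] S) → 2

== RESULT ==
y | c | x | b | v
q | 9 | s | 9 | p
q | 9 | s | 9 | q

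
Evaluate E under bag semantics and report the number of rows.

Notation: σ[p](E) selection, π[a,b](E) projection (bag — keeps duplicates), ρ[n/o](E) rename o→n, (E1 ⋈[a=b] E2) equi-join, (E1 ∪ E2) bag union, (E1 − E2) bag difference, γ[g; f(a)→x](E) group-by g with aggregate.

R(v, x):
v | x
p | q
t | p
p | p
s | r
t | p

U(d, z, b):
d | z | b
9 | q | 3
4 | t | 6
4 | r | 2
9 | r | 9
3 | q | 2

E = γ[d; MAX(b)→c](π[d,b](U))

Per-node cardinality:
  U → 5
  π[d,b](U) → 5
  γ[d; MAX(b)→c](π[d,b](U)) → 3

|E| = 3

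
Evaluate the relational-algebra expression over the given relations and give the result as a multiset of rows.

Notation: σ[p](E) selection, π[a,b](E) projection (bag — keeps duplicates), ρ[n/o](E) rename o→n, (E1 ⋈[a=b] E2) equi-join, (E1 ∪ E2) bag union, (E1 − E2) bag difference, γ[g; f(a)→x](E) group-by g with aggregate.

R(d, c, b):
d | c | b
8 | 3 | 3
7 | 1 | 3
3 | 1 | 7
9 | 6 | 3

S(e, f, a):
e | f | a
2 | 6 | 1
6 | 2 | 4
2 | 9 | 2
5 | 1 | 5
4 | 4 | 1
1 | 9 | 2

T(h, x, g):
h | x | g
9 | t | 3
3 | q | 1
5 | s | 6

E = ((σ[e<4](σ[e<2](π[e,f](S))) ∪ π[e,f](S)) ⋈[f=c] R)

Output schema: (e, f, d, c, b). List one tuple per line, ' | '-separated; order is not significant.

Per-node cardinality:
  S → 6
  π[e,f](S) → 6
  σ[e<2](π[e,f](S)) → 1
  σ[e<4](σ[e<2](π[e,f](S))) → 1
  S → 6
  π[e,f](S) → 6
  (σ[e<4](σ[e<2](π[e,f](S))) ∪ π[e,f](S)) → 7
  R → 4
  ((σ[e<4](σ[e<2](π[e,f](S))) ∪ π[e,f](S)) ⋈[f=c] R) → 3

== RESULT ==
e | f | d | c | b
2 | 6 | 9 | 6 | 3
5 | 1 | 3 | 1 | 7
5 | 1 | 7 | 1 | 3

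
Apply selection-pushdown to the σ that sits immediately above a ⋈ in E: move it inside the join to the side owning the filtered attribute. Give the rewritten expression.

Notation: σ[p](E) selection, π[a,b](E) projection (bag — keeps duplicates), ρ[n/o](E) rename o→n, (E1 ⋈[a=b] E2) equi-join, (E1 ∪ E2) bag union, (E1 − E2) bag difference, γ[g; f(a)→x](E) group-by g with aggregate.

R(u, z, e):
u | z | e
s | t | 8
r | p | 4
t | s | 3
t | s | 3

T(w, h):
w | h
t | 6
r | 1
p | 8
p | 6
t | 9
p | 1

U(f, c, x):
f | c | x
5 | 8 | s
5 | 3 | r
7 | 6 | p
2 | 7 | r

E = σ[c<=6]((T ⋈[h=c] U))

σ filters on c, owned by the right side.
E' = (T ⋈[h=c] σ[c<=6](U))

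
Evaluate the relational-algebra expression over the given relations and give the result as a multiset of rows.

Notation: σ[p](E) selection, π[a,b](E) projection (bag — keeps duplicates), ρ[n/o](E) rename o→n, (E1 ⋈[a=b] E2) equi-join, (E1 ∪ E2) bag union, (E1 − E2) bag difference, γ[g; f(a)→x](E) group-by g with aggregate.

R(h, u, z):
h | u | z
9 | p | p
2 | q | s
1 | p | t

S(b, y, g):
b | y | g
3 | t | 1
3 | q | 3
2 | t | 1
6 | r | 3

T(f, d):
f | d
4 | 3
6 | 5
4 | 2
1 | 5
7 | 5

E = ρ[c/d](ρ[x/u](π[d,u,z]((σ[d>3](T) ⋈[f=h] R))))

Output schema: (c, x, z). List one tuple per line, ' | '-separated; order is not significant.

Subexpression sizes:
  T → 5
  σ[d>3](T) → 3
  R → 3
  (σ[d>3](T) ⋈[f=h] R) → 1
  π[d,u,z]((σ[d>3](T) ⋈[f=h] R)) → 1
  ρ[x/u](π[d,u,z]((σ[d>3](T) ⋈[f=h] R))) → 1
  ρ[c/d](ρ[x/u](π[d,u,z]((σ[d>3](T) ⋈[f=h] R)))) → 1

== RESULT ==
c | x | z
5 | p | t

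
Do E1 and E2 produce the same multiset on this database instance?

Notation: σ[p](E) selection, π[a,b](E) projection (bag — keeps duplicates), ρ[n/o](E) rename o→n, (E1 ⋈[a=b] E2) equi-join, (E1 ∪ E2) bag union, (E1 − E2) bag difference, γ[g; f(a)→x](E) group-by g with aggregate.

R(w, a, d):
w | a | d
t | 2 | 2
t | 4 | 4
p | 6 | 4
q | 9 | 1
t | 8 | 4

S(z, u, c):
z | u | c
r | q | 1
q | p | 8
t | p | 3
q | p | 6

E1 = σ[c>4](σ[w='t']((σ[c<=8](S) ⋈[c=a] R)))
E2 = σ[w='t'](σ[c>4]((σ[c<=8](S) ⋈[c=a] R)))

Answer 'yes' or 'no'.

E1 per-node cardinality:
  S → 4
  σ[c<=8](S) → 4
  R → 5
  (σ[c<=8](S) ⋈[c=a] R) → 2
  σ[w='t']((σ[c<=8](S) ⋈[c=a] R)) → 1
  σ[c>4](σ[w='t']((σ[c<=8](S) ⋈[c=a] R))) → 1
E2 per-node cardinality:
  S → 4
  σ[c<=8](S) → 4
  R → 5
  (σ[c<=8](S) ⋈[c=a] R) → 2
  σ[c>4]((σ[c<=8](S) ⋈[c=a] R)) → 2
  σ[w='t'](σ[c>4]((σ[c<=8](S) ⋈[c=a] R))) → 1

E1 and E2 produce the same multiset:
z | u | c | w | a | d
q | p | 8 | t | 8 | 4

yes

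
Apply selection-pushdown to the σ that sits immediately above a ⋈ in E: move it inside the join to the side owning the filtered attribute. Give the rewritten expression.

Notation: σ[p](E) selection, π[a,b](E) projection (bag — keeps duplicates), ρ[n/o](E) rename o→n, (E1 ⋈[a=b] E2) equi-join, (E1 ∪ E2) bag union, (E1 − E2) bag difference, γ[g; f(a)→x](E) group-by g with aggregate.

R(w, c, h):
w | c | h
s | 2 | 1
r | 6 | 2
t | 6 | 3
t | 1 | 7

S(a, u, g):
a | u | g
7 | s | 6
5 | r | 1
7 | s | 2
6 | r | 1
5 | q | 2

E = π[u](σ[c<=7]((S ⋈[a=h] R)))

σ filters on c, owned by the right side.
E' = π[u]((S ⋈[a=h] σ[c<=7](R)))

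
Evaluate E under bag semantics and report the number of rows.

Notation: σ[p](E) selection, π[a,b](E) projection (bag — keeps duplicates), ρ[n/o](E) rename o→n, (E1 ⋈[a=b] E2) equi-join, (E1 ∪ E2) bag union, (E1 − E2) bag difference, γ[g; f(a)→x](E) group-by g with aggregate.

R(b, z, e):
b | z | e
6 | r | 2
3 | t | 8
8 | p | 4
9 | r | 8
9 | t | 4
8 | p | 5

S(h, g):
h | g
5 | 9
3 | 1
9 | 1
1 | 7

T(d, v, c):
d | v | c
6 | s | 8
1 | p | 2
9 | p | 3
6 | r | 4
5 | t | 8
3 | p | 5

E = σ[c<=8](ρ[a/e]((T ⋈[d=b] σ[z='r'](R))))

Subexpression sizes:
  T → 6
  R → 6
  σ[z='r'](R) → 2
  (T ⋈[d=b] σ[z='r'](R)) → 3
  ρ[a/e]((T ⋈[d=b] σ[z='r'](R))) → 3
  σ[c<=8](ρ[a/e]((T ⋈[d=b] σ[z='r'](R)))) → 3

|E| = 3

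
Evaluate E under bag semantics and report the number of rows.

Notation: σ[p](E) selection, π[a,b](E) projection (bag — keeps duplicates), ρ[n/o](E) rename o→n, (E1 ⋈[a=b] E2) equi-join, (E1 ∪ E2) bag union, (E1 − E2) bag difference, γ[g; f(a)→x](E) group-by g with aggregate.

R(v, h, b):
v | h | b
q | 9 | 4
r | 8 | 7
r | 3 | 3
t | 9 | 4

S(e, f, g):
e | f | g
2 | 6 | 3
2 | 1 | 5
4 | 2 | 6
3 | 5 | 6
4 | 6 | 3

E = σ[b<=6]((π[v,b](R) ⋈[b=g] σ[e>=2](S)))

Stepwise |·|:
  R → 4
  π[v,b](R) → 4
  S → 5
  σ[e>=2](S) → 5
  (π[v,b](R) ⋈[b=g] σ[e>=2](S)) → 2
  σ[b<=6]((π[v,b](R) ⋈[b=g] σ[e>=2](S))) → 2

|E| = 2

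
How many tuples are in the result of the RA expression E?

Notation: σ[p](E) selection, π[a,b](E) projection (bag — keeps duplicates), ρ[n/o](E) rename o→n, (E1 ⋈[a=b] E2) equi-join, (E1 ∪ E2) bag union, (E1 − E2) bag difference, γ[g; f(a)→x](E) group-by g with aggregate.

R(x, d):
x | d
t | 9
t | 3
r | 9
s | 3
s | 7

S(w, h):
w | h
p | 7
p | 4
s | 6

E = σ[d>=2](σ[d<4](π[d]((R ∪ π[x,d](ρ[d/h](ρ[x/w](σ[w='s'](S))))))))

Stepwise |·|:
  R → 5
  S → 3
  σ[w='s'](S) → 1
  ρ[x/w](σ[w='s'](S)) → 1
  ρ[d/h](ρ[x/w](σ[w='s'](S))) → 1
  π[x,d](ρ[d/h](ρ[x/w](σ[w='s'](S)))) → 1
  (R ∪ π[x,d](ρ[d/h](ρ[x/w](σ[w='s'](S))))) → 6
  π[d]((R ∪ π[x,d](ρ[d/h](ρ[x/w](σ[w='s'](S)))))) → 6
  σ[d<4](π[d]((R ∪ π[x,d](ρ[d/h](ρ[x/w](σ[w='s'](S))))))) → 2
  σ[d>=2](σ[d<4](π[d]((R ∪ π[x,d](ρ[d/h](ρ[x/w](σ[w='s'](S)))))))) → 2

|E| = 2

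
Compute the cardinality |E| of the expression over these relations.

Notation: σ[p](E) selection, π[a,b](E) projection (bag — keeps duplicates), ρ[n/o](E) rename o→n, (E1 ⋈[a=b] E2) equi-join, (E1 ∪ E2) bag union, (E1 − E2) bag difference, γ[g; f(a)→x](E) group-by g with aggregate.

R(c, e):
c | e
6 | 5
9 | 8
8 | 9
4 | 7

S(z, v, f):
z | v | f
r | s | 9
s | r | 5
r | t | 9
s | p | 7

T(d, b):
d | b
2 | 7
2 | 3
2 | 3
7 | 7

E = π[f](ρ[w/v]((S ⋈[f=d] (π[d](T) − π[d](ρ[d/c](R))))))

Stepwise |·|:
  S → 4
  T → 4
  π[d](T) → 4
  R → 4
  ρ[d/c](R) → 4
  π[d](ρ[d/c](R)) → 4
  (π[d](T) − π[d](ρ[d/c](R))) → 4
  (S ⋈[f=d] (π[d](T) − π[d](ρ[d/c](R)))) → 1
  ρ[w/v]((S ⋈[f=d] (π[d](T) − π[d](ρ[d/c](R))))) → 1
  π[f](ρ[w/v]((S ⋈[f=d] (π[d](T) − π[d](ρ[d/c](R)))))) → 1

|E| = 1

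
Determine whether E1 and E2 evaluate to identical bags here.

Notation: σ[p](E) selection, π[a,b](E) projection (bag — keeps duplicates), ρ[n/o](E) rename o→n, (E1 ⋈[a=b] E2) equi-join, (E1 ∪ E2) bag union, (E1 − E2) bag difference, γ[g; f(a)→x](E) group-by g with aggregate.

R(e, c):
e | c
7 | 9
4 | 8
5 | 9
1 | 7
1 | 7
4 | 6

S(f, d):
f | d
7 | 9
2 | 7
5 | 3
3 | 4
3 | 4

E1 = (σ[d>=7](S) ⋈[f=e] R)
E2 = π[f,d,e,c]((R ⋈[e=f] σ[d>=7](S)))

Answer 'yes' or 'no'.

E1 stepwise |·|:
  S → 5
  σ[d>=7](S) → 2
  R → 6
  (σ[d>=7](S) ⋈[f=e] R) → 1
E2 stepwise |·|:
  R → 6
  S → 5
  σ[d>=7](S) → 2
  (R ⋈[e=f] σ[d>=7](S)) → 1
  π[f,d,e,c]((R ⋈[e=f] σ[d>=7](S))) → 1

E1 and E2 produce the same multiset:
f | d | e | c
7 | 9 | 7 | 9

yes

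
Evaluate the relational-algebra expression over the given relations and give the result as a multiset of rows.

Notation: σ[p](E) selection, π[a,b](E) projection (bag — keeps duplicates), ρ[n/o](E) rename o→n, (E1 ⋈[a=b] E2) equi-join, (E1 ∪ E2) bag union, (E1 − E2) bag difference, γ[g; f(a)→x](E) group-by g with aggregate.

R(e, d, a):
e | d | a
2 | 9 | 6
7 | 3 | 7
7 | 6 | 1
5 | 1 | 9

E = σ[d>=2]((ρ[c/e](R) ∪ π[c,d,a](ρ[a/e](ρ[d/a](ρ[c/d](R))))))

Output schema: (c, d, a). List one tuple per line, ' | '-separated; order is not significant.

Stepwise |·|:
  R → 4
  ρ[c/e](R) → 4
  R → 4
  ρ[c/d](R) → 4
  ρ[d/a](ρ[c/d](R)) → 4
  ρ[a/e](ρ[d/a](ρ[c/d](R))) → 4
  π[c,d,a](ρ[a/e](ρ[d/a](ρ[c/d](R)))) → 4
  (ρ[c/e](R) ∪ π[c,d,a](ρ[a/e](ρ[d/a](ρ[c/d](R))))) → 8
  σ[d>=2]((ρ[c/e](R) ∪ π[c,d,a](ρ[a/e](ρ[d/a](ρ[c/d](R)))))) → 6

== RESULT ==
c | d | a
1 | 9 | 5
2 | 9 | 6
3 | 7 | 7
7 | 3 | 7
7 | 6 | 1
9 | 6 | 2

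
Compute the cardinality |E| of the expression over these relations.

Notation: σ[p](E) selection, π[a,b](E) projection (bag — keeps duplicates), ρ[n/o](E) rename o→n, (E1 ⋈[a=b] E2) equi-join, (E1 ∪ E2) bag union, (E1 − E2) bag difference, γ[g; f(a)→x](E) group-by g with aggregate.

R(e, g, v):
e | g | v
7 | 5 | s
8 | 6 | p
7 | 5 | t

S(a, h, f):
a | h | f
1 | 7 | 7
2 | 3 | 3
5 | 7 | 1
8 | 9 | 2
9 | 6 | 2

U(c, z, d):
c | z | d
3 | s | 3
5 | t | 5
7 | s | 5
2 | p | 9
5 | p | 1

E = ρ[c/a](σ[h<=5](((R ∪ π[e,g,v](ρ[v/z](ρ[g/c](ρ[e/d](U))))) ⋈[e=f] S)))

Subexpression sizes:
  R → 3
  U → 5
  ρ[e/d](U) → 5
  ρ[g/c](ρ[e/d](U)) → 5
  ρ[v/z](ρ[g/c](ρ[e/d](U))) → 5
  π[e,g,v](ρ[v/z](ρ[g/c](ρ[e/d](U)))) → 5
  (R ∪ π[e,g,v](ρ[v/z](ρ[g/c](ρ[e/d](U))))) → 8
  S → 5
  ((R ∪ π[e,g,v](ρ[v/z](ρ[g/c](ρ[e/d](U))))) ⋈[e=f] S) → 4
  σ[h<=5](((R ∪ π[e,g,v](ρ[v/z](ρ[g/c](ρ[e/d](U))))) ⋈[e=f] S)) → 1
  ρ[c/a](σ[h<=5](((R ∪ π[e,g,v](ρ[v/z](ρ[g/c](ρ[e/d](U))))) ⋈[e=f] S))) → 1

|E| = 1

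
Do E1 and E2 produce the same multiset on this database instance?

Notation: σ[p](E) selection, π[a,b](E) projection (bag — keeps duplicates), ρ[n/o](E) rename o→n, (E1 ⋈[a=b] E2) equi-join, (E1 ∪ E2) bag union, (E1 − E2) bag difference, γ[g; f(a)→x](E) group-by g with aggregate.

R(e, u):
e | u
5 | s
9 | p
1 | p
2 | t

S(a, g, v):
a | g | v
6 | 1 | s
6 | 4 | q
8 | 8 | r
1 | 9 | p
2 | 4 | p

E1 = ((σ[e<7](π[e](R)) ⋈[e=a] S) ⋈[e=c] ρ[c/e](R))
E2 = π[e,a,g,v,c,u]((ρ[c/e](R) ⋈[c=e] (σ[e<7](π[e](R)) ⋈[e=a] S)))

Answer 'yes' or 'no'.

E1 subexpression sizes:
  R → 4
  π[e](R) → 4
  σ[e<7](π[e](R)) → 3
  S → 5
  (σ[e<7](π[e](R)) ⋈[e=a] S) → 2
  R → 4
  ρ[c/e](R) → 4
  ((σ[e<7](π[e](R)) ⋈[e=a] S) ⋈[e=c] ρ[c/e](R)) → 2
E2 subexpression sizes:
  R → 4
  ρ[c/e](R) → 4
  R → 4
  π[e](R) → 4
  σ[e<7](π[e](R)) → 3
  S → 5
  (σ[e<7](π[e](R)) ⋈[e=a] S) → 2
  (ρ[c/e](R) ⋈[c=e] (σ[e<7](π[e](R)) ⋈[e=a] S)) → 2
  π[e,a,g,v,c,u]((ρ[c/e](R) ⋈[c=e] (σ[e<7](π[e](R)) ⋈[e=a] S))) → 2

E1 and E2 produce the same multiset:
e | a | g | v | c | u
1 | 1 | 9 | p | 1 | p
2 | 2 | 4 | p | 2 | t

yes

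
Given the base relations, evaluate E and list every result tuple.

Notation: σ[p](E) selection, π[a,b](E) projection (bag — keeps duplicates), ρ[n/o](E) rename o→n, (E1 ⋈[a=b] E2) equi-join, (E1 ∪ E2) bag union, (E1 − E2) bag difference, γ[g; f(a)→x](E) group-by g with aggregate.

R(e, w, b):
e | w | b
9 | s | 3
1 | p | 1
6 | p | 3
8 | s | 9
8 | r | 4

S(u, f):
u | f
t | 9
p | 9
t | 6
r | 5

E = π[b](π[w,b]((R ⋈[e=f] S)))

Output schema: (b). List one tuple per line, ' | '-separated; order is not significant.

Subexpression sizes:
  R → 5
  S → 4
  (R ⋈[e=f] S) → 3
  π[w,b]((R ⋈[e=f] S)) → 3
  π[b](π[w,b]((R ⋈[e=f] S))) → 3

== RESULT ==
b
3
3
3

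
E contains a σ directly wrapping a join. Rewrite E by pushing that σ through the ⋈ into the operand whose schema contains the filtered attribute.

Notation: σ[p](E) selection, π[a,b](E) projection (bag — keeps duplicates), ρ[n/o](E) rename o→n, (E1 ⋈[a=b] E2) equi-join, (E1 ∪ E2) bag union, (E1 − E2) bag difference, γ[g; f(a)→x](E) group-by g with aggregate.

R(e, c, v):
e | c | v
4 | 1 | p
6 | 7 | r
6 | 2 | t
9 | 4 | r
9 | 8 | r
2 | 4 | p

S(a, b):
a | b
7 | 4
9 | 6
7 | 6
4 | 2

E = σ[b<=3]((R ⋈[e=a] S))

σ filters on b, owned by the right side.
E' = (R ⋈[e=a] σ[b<=3](S))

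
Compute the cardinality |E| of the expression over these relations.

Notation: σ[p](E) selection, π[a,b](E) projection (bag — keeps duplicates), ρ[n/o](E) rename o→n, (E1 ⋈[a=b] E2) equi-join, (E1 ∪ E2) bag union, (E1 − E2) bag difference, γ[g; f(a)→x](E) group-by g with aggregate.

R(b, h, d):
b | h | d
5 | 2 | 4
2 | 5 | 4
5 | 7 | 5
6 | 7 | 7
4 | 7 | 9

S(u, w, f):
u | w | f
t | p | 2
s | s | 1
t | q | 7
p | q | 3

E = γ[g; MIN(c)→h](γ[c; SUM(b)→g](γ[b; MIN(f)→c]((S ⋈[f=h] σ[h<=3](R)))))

Subexpression sizes:
  S → 4
  R → 5
  σ[h<=3](R) → 1
  (S ⋈[f=h] σ[h<=3](R)) → 1
  γ[b; MIN(f)→c]((S ⋈[f=h] σ[h<=3](R))) → 1
  γ[c; SUM(b)→g](γ[b; MIN(f)→c]((S ⋈[f=h] σ[h<=3](R)))) → 1
  γ[g; MIN(c)→h](γ[c; SUM(b)→g](γ[b; MIN(f)→c]((S ⋈[f=h] σ[h<=3](R))))) → 1

|E| = 1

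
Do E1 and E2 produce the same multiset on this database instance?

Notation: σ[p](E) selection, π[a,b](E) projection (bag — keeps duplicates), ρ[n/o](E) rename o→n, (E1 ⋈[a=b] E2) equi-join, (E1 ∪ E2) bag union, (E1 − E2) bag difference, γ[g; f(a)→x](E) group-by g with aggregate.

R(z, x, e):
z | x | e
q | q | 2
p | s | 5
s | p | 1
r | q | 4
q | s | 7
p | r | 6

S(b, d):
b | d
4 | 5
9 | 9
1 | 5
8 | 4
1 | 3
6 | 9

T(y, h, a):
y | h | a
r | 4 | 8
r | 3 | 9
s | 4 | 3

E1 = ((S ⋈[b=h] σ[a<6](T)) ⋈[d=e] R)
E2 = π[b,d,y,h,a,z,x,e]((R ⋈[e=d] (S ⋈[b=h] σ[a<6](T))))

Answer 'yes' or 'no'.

E1 row counts bottom-up:
  S → 6
  T → 3
  σ[a<6](T) → 1
  (S ⋈[b=h] σ[a<6](T)) → 1
  R → 6
  ((S ⋈[b=h] σ[a<6](T)) ⋈[d=e] R) → 1
E2 row counts bottom-up:
  R → 6
  S → 6
  T → 3
  σ[a<6](T) → 1
  (S ⋈[b=h] σ[a<6](T)) → 1
  (R ⋈[e=d] (S ⋈[b=h] σ[a<6](T))) → 1
  π[b,d,y,h,a,z,x,e]((R ⋈[e=d] (S ⋈[b=h] σ[a<6](T)))) → 1

E1 and E2 produce the same multiset:
b | d | y | h | a | z | x | e
4 | 5 | s | 4 | 3 | p | s | 5

yes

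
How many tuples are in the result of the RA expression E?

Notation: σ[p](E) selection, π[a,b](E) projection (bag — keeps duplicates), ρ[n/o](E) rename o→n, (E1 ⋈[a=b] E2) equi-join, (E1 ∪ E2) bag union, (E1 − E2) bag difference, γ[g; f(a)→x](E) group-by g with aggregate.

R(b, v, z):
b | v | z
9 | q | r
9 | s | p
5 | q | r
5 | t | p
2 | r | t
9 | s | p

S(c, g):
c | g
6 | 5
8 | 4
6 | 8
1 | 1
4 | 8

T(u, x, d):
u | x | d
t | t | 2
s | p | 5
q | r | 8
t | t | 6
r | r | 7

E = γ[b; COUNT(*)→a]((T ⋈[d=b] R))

Per-node cardinality:
  T → 5
  R → 6
  (T ⋈[d=b] R) → 3
  γ[b; COUNT(*)→a]((T ⋈[d=b] R)) → 2

|E| = 2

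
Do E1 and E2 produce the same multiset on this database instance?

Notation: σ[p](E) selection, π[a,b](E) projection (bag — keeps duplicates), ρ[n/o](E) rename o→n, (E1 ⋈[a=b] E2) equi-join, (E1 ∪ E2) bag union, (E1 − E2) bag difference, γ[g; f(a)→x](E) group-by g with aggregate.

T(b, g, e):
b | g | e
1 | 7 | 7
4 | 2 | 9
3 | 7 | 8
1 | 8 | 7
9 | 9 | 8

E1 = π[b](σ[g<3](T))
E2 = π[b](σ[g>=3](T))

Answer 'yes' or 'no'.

E1 per-node cardinality:
  T → 5
  σ[g<3](T) → 1
  π[b](σ[g<3](T)) → 1
E2 per-node cardinality:
  T → 5
  σ[g>=3](T) → 4
  π[b](σ[g>=3](T)) → 4

E1 result:
b
4
E2 result:
b
1
1
3
9
Witness: (1,) appears 0× in E1 but 2× in E2.

no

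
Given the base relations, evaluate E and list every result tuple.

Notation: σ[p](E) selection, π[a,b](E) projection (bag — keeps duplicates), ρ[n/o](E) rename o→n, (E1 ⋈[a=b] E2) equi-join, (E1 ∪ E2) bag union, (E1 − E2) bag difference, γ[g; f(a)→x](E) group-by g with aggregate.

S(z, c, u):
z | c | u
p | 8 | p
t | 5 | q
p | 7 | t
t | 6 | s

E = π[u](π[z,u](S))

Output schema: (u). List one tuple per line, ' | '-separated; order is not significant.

Stepwise |·|:
  S → 4
  π[z,u](S) → 4
  π[u](π[z,u](S)) → 4

== RESULT ==
u
p
q
s
t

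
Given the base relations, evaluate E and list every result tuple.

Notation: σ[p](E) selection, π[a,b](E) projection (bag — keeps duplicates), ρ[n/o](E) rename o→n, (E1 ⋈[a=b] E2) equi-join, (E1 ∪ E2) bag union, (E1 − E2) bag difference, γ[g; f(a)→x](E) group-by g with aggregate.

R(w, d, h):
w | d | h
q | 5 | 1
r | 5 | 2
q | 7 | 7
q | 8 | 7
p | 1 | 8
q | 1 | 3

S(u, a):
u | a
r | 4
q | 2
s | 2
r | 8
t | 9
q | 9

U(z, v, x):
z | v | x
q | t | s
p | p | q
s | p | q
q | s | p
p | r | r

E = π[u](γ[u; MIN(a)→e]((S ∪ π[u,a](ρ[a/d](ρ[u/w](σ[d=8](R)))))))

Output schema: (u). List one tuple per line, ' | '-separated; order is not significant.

Per-node cardinality:
  S → 6
  R → 6
  σ[d=8](R) → 1
  ρ[u/w](σ[d=8](R)) → 1
  ρ[a/d](ρ[u/w](σ[d=8](R))) → 1
  π[u,a](ρ[a/d](ρ[u/w](σ[d=8](R)))) → 1
  (S ∪ π[u,a](ρ[a/d](ρ[u/w](σ[d=8](R))))) → 7
  γ[u; MIN(a)→e]((S ∪ π[u,a](ρ[a/d](ρ[u/w](σ[d=8](R)))))) → 4
  π[u](γ[u; MIN(a)→e]((S ∪ π[u,a](ρ[a/d](ρ[u/w](σ[d=8](R))))))) → 4

== RESULT ==
u
q
r
s
t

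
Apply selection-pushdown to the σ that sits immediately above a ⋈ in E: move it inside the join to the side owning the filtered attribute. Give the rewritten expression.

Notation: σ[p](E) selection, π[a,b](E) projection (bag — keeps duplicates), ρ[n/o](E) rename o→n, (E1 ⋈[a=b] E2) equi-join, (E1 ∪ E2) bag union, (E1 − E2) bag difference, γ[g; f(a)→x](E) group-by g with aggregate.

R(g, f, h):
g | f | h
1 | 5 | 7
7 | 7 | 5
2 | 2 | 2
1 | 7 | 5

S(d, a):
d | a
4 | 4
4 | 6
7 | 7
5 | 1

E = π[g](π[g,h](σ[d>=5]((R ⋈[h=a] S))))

σ filters on d, owned by the right side.
E' = π[g](π[g,h]((R ⋈[h=a] σ[d>=5](S))))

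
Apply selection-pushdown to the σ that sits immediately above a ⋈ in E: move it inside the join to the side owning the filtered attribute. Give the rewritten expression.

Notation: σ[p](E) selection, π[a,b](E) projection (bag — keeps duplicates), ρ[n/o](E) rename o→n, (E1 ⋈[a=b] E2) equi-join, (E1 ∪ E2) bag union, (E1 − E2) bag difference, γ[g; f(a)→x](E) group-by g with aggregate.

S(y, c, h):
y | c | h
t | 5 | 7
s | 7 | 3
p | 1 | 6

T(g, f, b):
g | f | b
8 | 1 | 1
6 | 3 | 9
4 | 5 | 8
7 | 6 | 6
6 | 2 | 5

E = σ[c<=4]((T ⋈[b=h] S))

σ filters on c, owned by the right side.
E' = (T ⋈[b=h] σ[c<=4](S))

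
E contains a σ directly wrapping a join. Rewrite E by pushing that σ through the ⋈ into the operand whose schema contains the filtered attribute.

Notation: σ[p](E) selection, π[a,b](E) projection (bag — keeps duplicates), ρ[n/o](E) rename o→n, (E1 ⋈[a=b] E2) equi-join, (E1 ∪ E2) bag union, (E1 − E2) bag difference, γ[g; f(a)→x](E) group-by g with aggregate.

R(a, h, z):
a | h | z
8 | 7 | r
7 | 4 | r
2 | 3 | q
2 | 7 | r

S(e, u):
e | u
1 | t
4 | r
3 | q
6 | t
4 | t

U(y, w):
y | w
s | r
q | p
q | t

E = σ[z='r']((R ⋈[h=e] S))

σ filters on z, owned by the left side.
E' = (σ[z='r'](R) ⋈[h=e] S)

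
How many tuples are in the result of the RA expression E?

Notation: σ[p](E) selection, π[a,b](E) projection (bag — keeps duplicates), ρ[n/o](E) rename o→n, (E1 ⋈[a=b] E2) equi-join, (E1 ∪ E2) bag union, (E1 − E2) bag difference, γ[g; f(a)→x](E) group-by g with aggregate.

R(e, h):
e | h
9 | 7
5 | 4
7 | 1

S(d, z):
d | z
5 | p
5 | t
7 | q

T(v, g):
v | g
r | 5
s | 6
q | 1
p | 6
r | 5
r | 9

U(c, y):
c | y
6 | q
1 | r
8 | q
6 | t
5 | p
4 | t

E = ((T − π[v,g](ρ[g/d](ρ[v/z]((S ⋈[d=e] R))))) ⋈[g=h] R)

Row counts bottom-up:
  T → 6
  S → 3
  R → 3
  (S ⋈[d=e] R) → 3
  ρ[v/z]((S ⋈[d=e] R)) → 3
  ρ[g/d](ρ[v/z]((S ⋈[d=e] R))) → 3
  π[v,g](ρ[g/d](ρ[v/z]((S ⋈[d=e] R)))) → 3
  (T − π[v,g](ρ[g/d](ρ[v/z]((S ⋈[d=e] R))))) → 6
  R → 3
  ((T − π[v,g](ρ[g/d](ρ[v/z]((S ⋈[d=e] R))))) ⋈[g=h] R) → 1

|E| = 1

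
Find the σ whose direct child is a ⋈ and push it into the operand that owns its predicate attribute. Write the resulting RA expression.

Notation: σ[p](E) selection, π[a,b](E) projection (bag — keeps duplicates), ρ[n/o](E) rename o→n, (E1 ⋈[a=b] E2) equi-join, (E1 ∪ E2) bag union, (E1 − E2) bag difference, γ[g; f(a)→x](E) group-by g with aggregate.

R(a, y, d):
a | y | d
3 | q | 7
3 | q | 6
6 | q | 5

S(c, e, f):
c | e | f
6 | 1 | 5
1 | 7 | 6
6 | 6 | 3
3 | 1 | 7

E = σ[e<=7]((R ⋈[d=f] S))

σ filters on e, owned by the right side.
E' = (R ⋈[d=f] σ[e<=7](S))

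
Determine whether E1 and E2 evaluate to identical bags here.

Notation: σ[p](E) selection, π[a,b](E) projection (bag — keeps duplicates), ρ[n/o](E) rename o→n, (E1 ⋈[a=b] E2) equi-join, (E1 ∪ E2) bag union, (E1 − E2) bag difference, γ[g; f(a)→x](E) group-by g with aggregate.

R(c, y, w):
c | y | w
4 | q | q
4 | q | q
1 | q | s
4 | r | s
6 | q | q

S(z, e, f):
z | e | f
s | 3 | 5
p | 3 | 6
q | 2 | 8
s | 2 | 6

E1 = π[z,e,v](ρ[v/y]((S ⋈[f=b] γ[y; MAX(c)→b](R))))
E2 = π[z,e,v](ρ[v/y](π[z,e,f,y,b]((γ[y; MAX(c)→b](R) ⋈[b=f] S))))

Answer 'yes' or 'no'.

E1 per-node cardinality:
  S → 4
  R → 5
  γ[y; MAX(c)→b](R) → 2
  (S ⋈[f=b] γ[y; MAX(c)→b](R)) → 2
  ρ[v/y]((S ⋈[f=b] γ[y; MAX(c)→b](R))) → 2
  π[z,e,v](ρ[v/y]((S ⋈[f=b] γ[y; MAX(c)→b](R)))) → 2
E2 per-node cardinality:
  R → 5
  γ[y; MAX(c)→b](R) → 2
  S → 4
  (γ[y; MAX(c)→b](R) ⋈[b=f] S) → 2
  π[z,e,f,y,b]((γ[y; MAX(c)→b](R) ⋈[b=f] S)) → 2
  ρ[v/y](π[z,e,f,y,b]((γ[y; MAX(c)→b](R) ⋈[b=f] S))) → 2
  π[z,e,v](ρ[v/y](π[z,e,f,y,b]((γ[y; MAX(c)→b](R) ⋈[b=f] S)))) → 2

E1 and E2 produce the same multiset:
z | e | v
p | 3 | q
s | 2 | q

yes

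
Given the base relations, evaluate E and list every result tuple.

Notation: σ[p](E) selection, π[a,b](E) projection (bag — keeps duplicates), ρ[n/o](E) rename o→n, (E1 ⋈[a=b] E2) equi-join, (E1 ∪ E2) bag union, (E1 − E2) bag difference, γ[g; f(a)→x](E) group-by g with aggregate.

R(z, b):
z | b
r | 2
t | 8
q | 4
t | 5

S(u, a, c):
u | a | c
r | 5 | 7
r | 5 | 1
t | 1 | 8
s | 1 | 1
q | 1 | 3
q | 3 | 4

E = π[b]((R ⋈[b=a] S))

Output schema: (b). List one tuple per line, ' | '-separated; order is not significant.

Row counts bottom-up:
  R → 4
  S → 6
  (R ⋈[b=a] S) → 2
  π[b]((R ⋈[b=a] S)) → 2

== RESULT ==
b
5
5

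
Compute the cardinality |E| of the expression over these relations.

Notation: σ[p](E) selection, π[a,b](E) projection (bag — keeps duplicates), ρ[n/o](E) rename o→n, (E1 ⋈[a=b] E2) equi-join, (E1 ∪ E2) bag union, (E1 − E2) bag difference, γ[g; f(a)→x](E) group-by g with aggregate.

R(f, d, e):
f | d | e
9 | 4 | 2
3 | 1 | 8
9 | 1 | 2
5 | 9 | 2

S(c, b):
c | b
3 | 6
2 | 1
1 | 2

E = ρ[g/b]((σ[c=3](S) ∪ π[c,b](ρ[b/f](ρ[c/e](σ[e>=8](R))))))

Subexpression sizes:
  S → 3
  σ[c=3](S) → 1
  R → 4
  σ[e>=8](R) → 1
  ρ[c/e](σ[e>=8](R)) → 1
  ρ[b/f](ρ[c/e](σ[e>=8](R))) → 1
  π[c,b](ρ[b/f](ρ[c/e](σ[e>=8](R)))) → 1
  (σ[c=3](S) ∪ π[c,b](ρ[b/f](ρ[c/e](σ[e>=8](R))))) → 2
  ρ[g/b]((σ[c=3](S) ∪ π[c,b](ρ[b/f](ρ[c/e](σ[e>=8](R)))))) → 2

|E| = 2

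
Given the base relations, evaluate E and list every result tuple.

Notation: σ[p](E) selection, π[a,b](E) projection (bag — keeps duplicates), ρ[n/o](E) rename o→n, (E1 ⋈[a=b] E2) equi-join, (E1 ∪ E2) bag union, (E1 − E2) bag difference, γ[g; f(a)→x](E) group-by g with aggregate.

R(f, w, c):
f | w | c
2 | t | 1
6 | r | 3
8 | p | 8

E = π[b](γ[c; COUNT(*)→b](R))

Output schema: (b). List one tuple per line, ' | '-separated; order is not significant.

Subexpression sizes:
  R → 3
  γ[c; COUNT(*)→b](R) → 3
  π[b](γ[c; COUNT(*)→b](R)) → 3

== RESULT ==
b
1
1
1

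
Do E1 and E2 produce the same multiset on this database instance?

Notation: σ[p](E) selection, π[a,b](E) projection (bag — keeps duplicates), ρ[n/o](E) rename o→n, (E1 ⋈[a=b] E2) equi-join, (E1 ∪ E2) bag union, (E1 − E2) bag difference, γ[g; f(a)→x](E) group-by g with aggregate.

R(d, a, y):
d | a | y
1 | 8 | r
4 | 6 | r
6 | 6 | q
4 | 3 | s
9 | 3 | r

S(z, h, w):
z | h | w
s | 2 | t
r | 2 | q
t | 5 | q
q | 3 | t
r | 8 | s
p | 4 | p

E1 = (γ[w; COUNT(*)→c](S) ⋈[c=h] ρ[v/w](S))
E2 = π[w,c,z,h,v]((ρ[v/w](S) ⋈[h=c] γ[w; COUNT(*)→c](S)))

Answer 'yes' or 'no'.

E1 stepwise |·|:
  S → 6
  γ[w; COUNT(*)→c](S) → 4
  S → 6
  ρ[v/w](S) → 6
  (γ[w; COUNT(*)→c](S) ⋈[c=h] ρ[v/w](S)) → 4
E2 stepwise |·|:
  S → 6
  ρ[v/w](S) → 6
  S → 6
  γ[w; COUNT(*)→c](S) → 4
  (ρ[v/w](S) ⋈[h=c] γ[w; COUNT(*)→c](S)) → 4
  π[w,c,z,h,v]((ρ[v/w](S) ⋈[h=c] γ[w; COUNT(*)→c](S))) → 4

E1 and E2 produce the same multiset:
w | c | z | h | v
q | 2 | r | 2 | q
q | 2 | s | 2 | t
t | 2 | r | 2 | q
t | 2 | s | 2 | t

yes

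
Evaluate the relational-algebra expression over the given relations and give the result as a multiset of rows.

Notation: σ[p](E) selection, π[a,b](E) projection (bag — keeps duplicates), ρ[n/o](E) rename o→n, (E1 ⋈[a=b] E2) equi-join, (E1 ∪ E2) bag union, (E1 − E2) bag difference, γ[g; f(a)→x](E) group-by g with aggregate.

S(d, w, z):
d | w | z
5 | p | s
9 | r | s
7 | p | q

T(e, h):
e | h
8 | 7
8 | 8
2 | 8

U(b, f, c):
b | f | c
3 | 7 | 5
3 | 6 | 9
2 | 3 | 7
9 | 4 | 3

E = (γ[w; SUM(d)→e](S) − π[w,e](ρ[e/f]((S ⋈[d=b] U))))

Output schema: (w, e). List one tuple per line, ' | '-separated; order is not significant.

Subexpression sizes:
  S → 3
  γ[w; SUM(d)→e](S) → 2
  S → 3
  U → 4
  (S ⋈[d=b] U) → 1
  ρ[e/f]((S ⋈[d=b] U)) → 1
  π[w,e](ρ[e/f]((S ⋈[d=b] U))) → 1
  (γ[w; SUM(d)→e](S) − π[w,e](ρ[e/f]((S ⋈[d=b] U)))) → 2

== RESULT ==
w | e
p | 12
r | 9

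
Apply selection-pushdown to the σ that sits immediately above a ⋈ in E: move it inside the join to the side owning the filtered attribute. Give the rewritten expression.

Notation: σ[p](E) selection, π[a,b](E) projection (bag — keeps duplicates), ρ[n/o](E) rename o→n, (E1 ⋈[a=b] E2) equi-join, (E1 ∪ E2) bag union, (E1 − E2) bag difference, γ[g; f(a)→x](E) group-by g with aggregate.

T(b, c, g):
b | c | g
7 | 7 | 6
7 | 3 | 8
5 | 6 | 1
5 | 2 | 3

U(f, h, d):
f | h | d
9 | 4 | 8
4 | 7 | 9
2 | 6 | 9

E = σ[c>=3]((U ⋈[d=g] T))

σ filters on c, owned by the right side.
E' = (U ⋈[d=g] σ[c>=3](T))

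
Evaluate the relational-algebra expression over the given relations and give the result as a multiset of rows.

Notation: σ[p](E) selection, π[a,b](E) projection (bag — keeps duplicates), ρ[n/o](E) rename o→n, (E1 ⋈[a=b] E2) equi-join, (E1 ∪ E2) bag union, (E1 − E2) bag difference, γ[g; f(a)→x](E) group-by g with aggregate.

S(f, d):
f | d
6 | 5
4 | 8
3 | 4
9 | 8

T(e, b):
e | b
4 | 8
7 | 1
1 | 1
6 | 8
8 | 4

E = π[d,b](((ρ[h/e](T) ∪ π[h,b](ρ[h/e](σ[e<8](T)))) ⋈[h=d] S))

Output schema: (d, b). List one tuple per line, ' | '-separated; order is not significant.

Stepwise |·|:
  T → 5
  ρ[h/e](T) → 5
  T → 5
  σ[e<8](T) → 4
  ρ[h/e](σ[e<8](T)) → 4
  π[h,b](ρ[h/e](σ[e<8](T))) → 4
  (ρ[h/e](T) ∪ π[h,b](ρ[h/e](σ[e<8](T)))) → 9
  S → 4
  ((ρ[h/e](T) ∪ π[h,b](ρ[h/e](σ[e<8](T)))) ⋈[h=d] S) → 4
  π[d,b](((ρ[h/e](T) ∪ π[h,b](ρ[h/e](σ[e<8](T)))) ⋈[h=d] S)) → 4

== RESULT ==
d | b
4 | 8
4 | 8
8 | 4
8 | 4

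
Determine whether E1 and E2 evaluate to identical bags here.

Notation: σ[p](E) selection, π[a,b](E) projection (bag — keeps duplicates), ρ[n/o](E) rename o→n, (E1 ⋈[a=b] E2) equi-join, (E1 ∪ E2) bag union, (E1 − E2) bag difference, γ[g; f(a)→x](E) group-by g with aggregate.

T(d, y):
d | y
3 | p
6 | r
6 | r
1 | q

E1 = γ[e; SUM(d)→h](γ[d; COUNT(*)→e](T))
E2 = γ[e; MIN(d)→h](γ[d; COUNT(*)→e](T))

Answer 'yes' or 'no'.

E1 stepwise |·|:
  T → 4
  γ[d; COUNT(*)→e](T) → 3
  γ[e; SUM(d)→h](γ[d; COUNT(*)→e](T)) → 2
E2 stepwise |·|:
  T → 4
  γ[d; COUNT(*)→e](T) → 3
  γ[e; MIN(d)→h](γ[d; COUNT(*)→e](T)) → 2

E1 result:
e | h
1 | 4
2 | 6
E2 result:
e | h
1 | 1
2 | 6
Witness: (1, 1) appears 0× in E1 but 1× in E2.

no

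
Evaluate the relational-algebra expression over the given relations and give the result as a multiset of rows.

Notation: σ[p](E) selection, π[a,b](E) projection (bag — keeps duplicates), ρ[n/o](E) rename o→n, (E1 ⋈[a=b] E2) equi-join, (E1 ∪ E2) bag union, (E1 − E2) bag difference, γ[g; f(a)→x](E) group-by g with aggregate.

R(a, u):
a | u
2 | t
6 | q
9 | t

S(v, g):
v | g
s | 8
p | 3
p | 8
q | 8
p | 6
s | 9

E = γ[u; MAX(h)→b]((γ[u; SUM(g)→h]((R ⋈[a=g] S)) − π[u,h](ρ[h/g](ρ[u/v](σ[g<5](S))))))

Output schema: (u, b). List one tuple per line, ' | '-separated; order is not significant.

Per-node cardinality:
  R → 3
  S → 6
  (R ⋈[a=g] S) → 2
  γ[u; SUM(g)→h]((R ⋈[a=g] S)) → 2
  S → 6
  σ[g<5](S) → 1
  ρ[u/v](σ[g<5](S)) → 1
  ρ[h/g](ρ[u/v](σ[g<5](S))) → 1
  π[u,h](ρ[h/g](ρ[u/v](σ[g<5](S)))) → 1
  (γ[u; SUM(g)→h]((R ⋈[a=g] S)) − π[u,h](ρ[h/g](ρ[u/v](σ[g<5](S))))) → 2
  γ[u; MAX(h)→b]((γ[u; SUM(g)→h]((R ⋈[a=g] S)) − π[u,h](ρ[h/g](ρ[u/v](σ[g<5](S)))))) → 2

== RESULT ==
u | b
q | 6
t | 9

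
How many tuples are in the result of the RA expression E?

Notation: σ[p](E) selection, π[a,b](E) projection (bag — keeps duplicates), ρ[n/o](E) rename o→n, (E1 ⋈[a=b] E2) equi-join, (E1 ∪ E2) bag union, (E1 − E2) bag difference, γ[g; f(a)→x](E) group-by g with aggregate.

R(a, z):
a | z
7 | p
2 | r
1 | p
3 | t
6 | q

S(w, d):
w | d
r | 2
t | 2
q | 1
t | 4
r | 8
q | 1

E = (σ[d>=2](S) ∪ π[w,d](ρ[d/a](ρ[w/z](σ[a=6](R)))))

Subexpression sizes:
  S → 6
  σ[d>=2](S) → 4
  R → 5
  σ[a=6](R) → 1
  ρ[w/z](σ[a=6](R)) → 1
  ρ[d/a](ρ[w/z](σ[a=6](R))) → 1
  π[w,d](ρ[d/a](ρ[w/z](σ[a=6](R)))) → 1
  (σ[d>=2](S) ∪ π[w,d](ρ[d/a](ρ[w/z](σ[a=6](R))))) → 5

|E| = 5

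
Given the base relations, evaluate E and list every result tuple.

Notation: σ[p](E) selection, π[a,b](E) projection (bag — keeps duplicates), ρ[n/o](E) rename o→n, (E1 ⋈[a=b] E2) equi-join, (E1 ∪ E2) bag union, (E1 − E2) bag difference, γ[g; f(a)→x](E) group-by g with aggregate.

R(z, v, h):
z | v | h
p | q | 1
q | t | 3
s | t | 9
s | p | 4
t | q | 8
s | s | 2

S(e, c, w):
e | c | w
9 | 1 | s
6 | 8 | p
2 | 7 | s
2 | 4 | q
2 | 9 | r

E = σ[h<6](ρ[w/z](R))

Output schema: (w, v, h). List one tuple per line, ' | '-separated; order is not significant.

Subexpression sizes:
  R → 6
  ρ[w/z](R) → 6
  σ[h<6](ρ[w/z](R)) → 4

== RESULT ==
w | v | h
p | q | 1
q | t | 3
s | p | 4
s | s | 2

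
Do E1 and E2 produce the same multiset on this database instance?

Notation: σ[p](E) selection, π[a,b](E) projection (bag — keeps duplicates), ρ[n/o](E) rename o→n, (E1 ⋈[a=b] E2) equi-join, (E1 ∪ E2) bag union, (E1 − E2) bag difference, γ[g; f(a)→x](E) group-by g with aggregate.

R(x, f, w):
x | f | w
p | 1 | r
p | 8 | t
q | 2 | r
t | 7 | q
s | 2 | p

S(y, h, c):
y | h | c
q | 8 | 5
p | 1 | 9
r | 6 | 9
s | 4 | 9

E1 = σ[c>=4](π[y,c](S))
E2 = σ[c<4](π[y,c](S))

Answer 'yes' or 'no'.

E1 row counts bottom-up:
  S → 4
  π[y,c](S) → 4
  σ[c>=4](π[y,c](S)) → 4
E2 row counts bottom-up:
  S → 4
  π[y,c](S) → 4
  σ[c<4](π[y,c](S)) → 0

E1 result:
y | c
p | 9
q | 5
r | 9
s | 9
E2 result:
y | c
(0 rows)
Witness: ('p', 9) appears 1× in E1 but 0× in E2.

no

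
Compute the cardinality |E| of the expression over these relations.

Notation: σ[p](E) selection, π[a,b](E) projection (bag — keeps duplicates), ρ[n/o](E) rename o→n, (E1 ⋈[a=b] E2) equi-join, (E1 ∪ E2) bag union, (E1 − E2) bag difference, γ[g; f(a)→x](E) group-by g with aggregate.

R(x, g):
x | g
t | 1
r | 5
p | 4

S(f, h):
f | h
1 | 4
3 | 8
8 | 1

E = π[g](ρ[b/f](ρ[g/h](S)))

Subexpression sizes:
  S → 3
  ρ[g/h](S) → 3
  ρ[b/f](ρ[g/h](S)) → 3
  π[g](ρ[b/f](ρ[g/h](S))) → 3

|E| = 3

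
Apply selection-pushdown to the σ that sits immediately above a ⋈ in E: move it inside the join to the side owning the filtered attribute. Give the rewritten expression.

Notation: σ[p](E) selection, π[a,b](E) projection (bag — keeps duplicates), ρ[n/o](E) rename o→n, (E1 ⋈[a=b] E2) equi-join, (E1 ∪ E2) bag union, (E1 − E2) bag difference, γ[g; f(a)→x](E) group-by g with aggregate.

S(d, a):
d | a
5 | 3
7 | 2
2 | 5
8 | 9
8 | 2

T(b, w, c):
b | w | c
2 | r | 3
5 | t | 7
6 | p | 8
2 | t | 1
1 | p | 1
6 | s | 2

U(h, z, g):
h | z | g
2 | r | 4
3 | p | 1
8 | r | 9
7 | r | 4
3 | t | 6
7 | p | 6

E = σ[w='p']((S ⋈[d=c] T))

σ filters on w, owned by the right side.
E' = (S ⋈[d=c] σ[w='p'](T))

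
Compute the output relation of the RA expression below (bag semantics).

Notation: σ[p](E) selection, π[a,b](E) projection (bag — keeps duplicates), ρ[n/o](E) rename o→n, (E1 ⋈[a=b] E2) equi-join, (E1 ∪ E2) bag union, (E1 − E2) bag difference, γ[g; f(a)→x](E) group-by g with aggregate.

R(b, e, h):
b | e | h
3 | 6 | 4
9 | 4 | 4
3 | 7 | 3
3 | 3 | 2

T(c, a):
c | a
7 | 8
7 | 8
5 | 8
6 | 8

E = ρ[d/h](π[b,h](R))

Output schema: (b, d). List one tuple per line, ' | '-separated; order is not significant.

Stepwise |·|:
  R → 4
  π[b,h](R) → 4
  ρ[d/h](π[b,h](R)) → 4

== RESULT ==
b | d
3 | 2
3 | 3
3 | 4
9 | 4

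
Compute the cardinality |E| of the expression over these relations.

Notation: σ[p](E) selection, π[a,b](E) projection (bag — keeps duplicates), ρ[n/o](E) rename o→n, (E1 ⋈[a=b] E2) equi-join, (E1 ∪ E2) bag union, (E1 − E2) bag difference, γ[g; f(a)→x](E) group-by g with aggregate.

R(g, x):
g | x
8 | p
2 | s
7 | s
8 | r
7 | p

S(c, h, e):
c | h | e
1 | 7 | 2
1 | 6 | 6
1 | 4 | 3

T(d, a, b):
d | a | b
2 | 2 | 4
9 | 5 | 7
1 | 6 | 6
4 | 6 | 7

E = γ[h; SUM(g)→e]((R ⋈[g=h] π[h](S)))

Row counts bottom-up:
  R → 5
  S → 3
  π[h](S) → 3
  (R ⋈[g=h] π[h](S)) → 2
  γ[h; SUM(g)→e]((R ⋈[g=h] π[h](S))) → 1

|E| = 1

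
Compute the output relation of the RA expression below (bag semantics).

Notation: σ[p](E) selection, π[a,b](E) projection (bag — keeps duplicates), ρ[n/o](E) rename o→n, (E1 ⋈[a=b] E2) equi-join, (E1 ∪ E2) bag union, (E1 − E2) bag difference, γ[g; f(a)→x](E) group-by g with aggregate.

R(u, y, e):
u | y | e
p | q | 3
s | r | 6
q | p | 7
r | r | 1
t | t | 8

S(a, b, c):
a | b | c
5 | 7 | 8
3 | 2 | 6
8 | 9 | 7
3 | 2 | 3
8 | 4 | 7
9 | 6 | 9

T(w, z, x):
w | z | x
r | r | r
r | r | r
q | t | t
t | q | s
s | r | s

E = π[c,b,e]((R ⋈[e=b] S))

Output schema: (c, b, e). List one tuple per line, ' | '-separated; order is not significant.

Subexpression sizes:
  R → 5
  S → 6
  (R ⋈[e=b] S) → 2
  π[c,b,e]((R ⋈[e=b] S)) → 2

== RESULT ==
c | b | e
8 | 7 | 7
9 | 6 | 6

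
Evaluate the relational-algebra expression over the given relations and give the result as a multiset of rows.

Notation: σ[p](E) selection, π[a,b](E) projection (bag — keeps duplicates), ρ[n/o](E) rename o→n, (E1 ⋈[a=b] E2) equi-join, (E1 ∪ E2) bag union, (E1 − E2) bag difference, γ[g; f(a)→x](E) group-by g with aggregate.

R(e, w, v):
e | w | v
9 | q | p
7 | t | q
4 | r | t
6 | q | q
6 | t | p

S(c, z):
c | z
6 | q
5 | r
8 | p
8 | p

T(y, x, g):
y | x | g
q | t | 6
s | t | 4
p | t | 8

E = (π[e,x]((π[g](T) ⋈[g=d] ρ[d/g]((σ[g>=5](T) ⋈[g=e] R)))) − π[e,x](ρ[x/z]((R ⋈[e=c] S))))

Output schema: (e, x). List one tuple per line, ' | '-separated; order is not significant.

Stepwise |·|:
  T → 3
  π[g](T) → 3
  T → 3
  σ[g>=5](T) → 2
  R → 5
  (σ[g>=5](T) ⋈[g=e] R) → 2
  ρ[d/g]((σ[g>=5](T) ⋈[g=e] R)) → 2
  (π[g](T) ⋈[g=d] ρ[d/g]((σ[g>=5](T) ⋈[g=e] R))) → 2
  π[e,x]((π[g](T) ⋈[g=d] ρ[d/g]((σ[g>=5](T) ⋈[g=e] R)))) → 2
  R → 5
  S → 4
  (R ⋈[e=c] S) → 2
  ρ[x/z]((R ⋈[e=c] S)) → 2
  π[e,x](ρ[x/z]((R ⋈[e=c] S))) → 2
  (π[e,x]((π[g](T) ⋈[g=d] ρ[d/g]((σ[g>=5](T) ⋈[g=e] R)))) − π[e,x](ρ[x/z]((R ⋈[e=c] S)))) → 2

== RESULT ==
e | x
6 | t
6 | t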